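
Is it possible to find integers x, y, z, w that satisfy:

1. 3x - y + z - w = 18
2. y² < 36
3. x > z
Yes

Take x = 5, y = 0, z = 4, w = 1. Substituting into each constraint:
  (1) 3(5) + 0 + 4 + (-1) = 18 ✓
  (2) y² = (0)² = 0, and 0 < 36 ✓
  (3) 5 > 4 ✓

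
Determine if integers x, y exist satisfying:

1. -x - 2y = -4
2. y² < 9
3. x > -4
Yes

Take x = 4, y = 0. Substituting into each constraint:
  (1) (-4) - 2(0) = -4 ✓
  (2) y² = (0)² = 0, and 0 < 9 ✓
  (3) 4 > -4 ✓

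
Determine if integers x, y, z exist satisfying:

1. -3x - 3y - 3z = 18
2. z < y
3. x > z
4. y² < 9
Yes

Take x = -2, y = -1, z = -3. Substituting into each constraint:
  (1) -3(-2) - 3(-1) - 3(-3) = 18 ✓
  (2) -3 < -1 ✓
  (3) -2 > -3 ✓
  (4) y² = (-1)² = 1, and 1 < 9 ✓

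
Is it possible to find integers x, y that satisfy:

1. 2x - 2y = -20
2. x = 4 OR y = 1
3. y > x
Yes

Take x = -9, y = 1. Substituting into each constraint:
  (1) 2(-9) - 2(1) = -20 ✓
  (2) y = 1, target 1 ✓ (second branch holds)
  (3) 1 > -9 ✓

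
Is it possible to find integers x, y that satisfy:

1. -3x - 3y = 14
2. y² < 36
No

Even the single constraint (-3x - 3y = 14) is infeasible over the integers.

  - -3x - 3y = 14: every term on the left is divisible by 3, so the LHS ≡ 0 (mod 3), but the RHS 14 is not — no integer solution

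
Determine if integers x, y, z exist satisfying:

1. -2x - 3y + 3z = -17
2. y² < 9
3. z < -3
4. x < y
Yes

Take x = -2, y = -1, z = -8. Substituting into each constraint:
  (1) -2(-2) - 3(-1) + 3(-8) = -17 ✓
  (2) y² = (-1)² = 1, and 1 < 9 ✓
  (3) -8 < -3 ✓
  (4) -2 < -1 ✓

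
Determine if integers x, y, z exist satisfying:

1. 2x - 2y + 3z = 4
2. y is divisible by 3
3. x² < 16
Yes

Take x = 2, y = 0, z = 0. Substituting into each constraint:
  (1) 2(2) - 2(0) + 3(0) = 4 ✓
  (2) 0 = 3 × 0, remainder 0 ✓
  (3) x² = (2)² = 4, and 4 < 16 ✓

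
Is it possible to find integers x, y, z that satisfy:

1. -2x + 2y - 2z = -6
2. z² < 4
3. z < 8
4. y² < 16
Yes

Take x = 3, y = 0, z = 0. Substituting into each constraint:
  (1) -2(3) + 2(0) - 2(0) = -6 ✓
  (2) z² = (0)² = 0, and 0 < 4 ✓
  (3) 0 < 8 ✓
  (4) y² = (0)² = 0, and 0 < 16 ✓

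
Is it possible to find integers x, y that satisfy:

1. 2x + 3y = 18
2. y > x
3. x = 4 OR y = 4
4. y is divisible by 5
No

The full constraint system is jointly infeasible over the integers. Each constraint and what it forces:

  - 2x + 3y = 18: is a linear equation tying the variables together
  - y > x: bounds one variable relative to another variable
  - x = 4 OR y = 4: forces a choice: either x = 4 or y = 4
  - y is divisible by 5: restricts y to multiples of 5

Split on the disjunction (x = 4 OR y = 4):
  • If x = 4: with x = 4, writing y = 5y', every remaining term of the linear equation is divisible by 15, so the left side is ≡ 0 (mod 15); but the right side 10 ≡ 10 (mod 15). No integers can satisfy it.
  • If y = 4: this contradicts the divisibility constraint — 4 is not a multiple of 5.
Both branches are infeasible, so the system has no integer solution.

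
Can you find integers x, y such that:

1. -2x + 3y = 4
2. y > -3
Yes

Take x = -2, y = 0. Substituting into each constraint:
  (1) -2(-2) + 3(0) = 4 ✓
  (2) 0 > -3 ✓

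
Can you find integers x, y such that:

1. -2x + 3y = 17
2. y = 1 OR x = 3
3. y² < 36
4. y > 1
No

A contradictory subset is {-2x + 3y = 17, y = 1 OR x = 3, y > 1}. No integer assignment can satisfy these jointly:

  - -2x + 3y = 17: is a linear equation tying the variables together
  - y = 1 OR x = 3: forces a choice: either y = 1 or x = 3
  - y > 1: bounds one variable relative to a constant

Split on the disjunction (y = 1 OR x = 3):
  • If y = 1: this contradicts the bound y ≥ 2.
  • If x = 3: with x = 3, every remaining term of the linear equation is divisible by 3, so the left side is ≡ 0 (mod 3); but the right side 23 ≡ 2 (mod 3). No integers can satisfy it.
Both branches are infeasible, so the system has no integer solution.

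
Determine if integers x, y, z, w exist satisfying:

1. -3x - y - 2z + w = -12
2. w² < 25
Yes

Take x = 0, y = 0, z = 6, w = 0. Substituting into each constraint:
  (1) -3(0) + 0 - 2(6) + 0 = -12 ✓
  (2) w² = (0)² = 0, and 0 < 25 ✓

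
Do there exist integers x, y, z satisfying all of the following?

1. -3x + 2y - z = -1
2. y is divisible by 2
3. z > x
Yes

Take x = 0, y = 0, z = 1. Substituting into each constraint:
  (1) -3(0) + 2(0) + (-1) = -1 ✓
  (2) 0 = 2 × 0, remainder 0 ✓
  (3) 1 > 0 ✓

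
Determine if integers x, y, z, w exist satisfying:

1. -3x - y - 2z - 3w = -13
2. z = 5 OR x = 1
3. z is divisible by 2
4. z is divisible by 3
Yes

Take x = 1, y = -2, z = 6, w = 0. Substituting into each constraint:
  (1) -3(1) + 2 - 2(6) - 3(0) = -13 ✓
  (2) x = 1, target 1 ✓ (second branch holds)
  (3) 6 = 2 × 3, remainder 0 ✓
  (4) 6 = 3 × 2, remainder 0 ✓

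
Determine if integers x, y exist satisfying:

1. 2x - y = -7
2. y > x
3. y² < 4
Yes

Take x = -4, y = -1. Substituting into each constraint:
  (1) 2(-4) + 1 = -7 ✓
  (2) -1 > -4 ✓
  (3) y² = (-1)² = 1, and 1 < 4 ✓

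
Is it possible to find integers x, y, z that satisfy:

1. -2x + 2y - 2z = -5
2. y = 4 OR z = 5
No

Even the single constraint (-2x + 2y - 2z = -5) is infeasible over the integers.

  - -2x + 2y - 2z = -5: every term on the left is divisible by 2, so the LHS ≡ 0 (mod 2), but the RHS -5 is not — no integer solution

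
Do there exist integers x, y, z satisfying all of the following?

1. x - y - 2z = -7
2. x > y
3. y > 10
Yes

Take x = 12, y = 11, z = 4. Substituting into each constraint:
  (1) 12 + (-11) - 2(4) = -7 ✓
  (2) 12 > 11 ✓
  (3) 11 > 10 ✓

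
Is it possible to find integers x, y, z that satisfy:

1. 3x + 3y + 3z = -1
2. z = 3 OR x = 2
No

Even the single constraint (3x + 3y + 3z = -1) is infeasible over the integers.

  - 3x + 3y + 3z = -1: every term on the left is divisible by 3, so the LHS ≡ 0 (mod 3), but the RHS -1 is not — no integer solution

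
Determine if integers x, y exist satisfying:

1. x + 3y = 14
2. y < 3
Yes

Take x = 14, y = 0. Substituting into each constraint:
  (1) 14 + 3(0) = 14 ✓
  (2) 0 < 3 ✓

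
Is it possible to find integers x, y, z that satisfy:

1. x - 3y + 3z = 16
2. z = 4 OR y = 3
Yes

Take x = 1, y = 3, z = 8. Substituting into each constraint:
  (1) 1 - 3(3) + 3(8) = 16 ✓
  (2) y = 3, target 3 ✓ (second branch holds)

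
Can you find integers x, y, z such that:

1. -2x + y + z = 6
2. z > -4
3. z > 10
Yes

Take x = 3, y = 1, z = 11. Substituting into each constraint:
  (1) -2(3) + 1 + 11 = 6 ✓
  (2) 11 > -4 ✓
  (3) 11 > 10 ✓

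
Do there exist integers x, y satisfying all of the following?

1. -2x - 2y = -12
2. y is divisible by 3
Yes

Take x = 6, y = 0. Substituting into each constraint:
  (1) -2(6) - 2(0) = -12 ✓
  (2) 0 = 3 × 0, remainder 0 ✓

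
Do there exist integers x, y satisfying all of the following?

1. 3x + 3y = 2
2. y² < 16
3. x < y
No

Even the single constraint (3x + 3y = 2) is infeasible over the integers.

  - 3x + 3y = 2: every term on the left is divisible by 3, so the LHS ≡ 0 (mod 3), but the RHS 2 is not — no integer solution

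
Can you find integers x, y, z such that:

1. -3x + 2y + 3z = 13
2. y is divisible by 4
Yes

Take x = -4, y = -4, z = 3. Substituting into each constraint:
  (1) -3(-4) + 2(-4) + 3(3) = 13 ✓
  (2) -4 = 4 × -1, remainder 0 ✓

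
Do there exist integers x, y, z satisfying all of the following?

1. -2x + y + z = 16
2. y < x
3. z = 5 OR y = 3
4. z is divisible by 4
No

A contradictory subset is {-2x + y + z = 16, z = 5 OR y = 3, z is divisible by 4}. No integer assignment can satisfy these jointly:

  - -2x + y + z = 16: is a linear equation tying the variables together
  - z = 5 OR y = 3: forces a choice: either z = 5 or y = 3
  - z is divisible by 4: restricts z to multiples of 4

Split on the disjunction (z = 5 OR y = 3):
  • If z = 5: this contradicts the divisibility constraint — 5 is not a multiple of 4.
  • If y = 3: with y = 3, writing z = 4z', every remaining term of the linear equation is divisible by 2, so the left side is ≡ 0 (mod 2); but the right side 13 ≡ 1 (mod 2). No integers can satisfy it.
Both branches are infeasible, so the system has no integer solution.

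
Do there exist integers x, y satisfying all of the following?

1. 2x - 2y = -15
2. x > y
No

Even the single constraint (2x - 2y = -15) is infeasible over the integers.

  - 2x - 2y = -15: every term on the left is divisible by 2, so the LHS ≡ 0 (mod 2), but the RHS -15 is not — no integer solution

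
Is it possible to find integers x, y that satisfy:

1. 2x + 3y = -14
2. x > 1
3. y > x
No

The full constraint system is jointly infeasible over the integers. Each constraint and what it forces:

  - 2x + 3y = -14: is a linear equation tying the variables together
  - x > 1: bounds one variable relative to a constant
  - y > x: bounds one variable relative to another variable

Propagating the comparison: y > x and x ≥ 2 give y ≥ 3. Range argument: with x ∈ [2, ∞], y ∈ [3, ∞], the left side of the equation is at least 13, but the right side is -14 < 13. No integer solution exists.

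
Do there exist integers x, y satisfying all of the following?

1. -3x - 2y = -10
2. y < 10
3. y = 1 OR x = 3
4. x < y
No

A contradictory subset is {-3x - 2y = -10, y = 1 OR x = 3, x < y}. No integer assignment can satisfy these jointly:

  - -3x - 2y = -10: is a linear equation tying the variables together
  - y = 1 OR x = 3: forces a choice: either y = 1 or x = 3
  - x < y: bounds one variable relative to another variable

Split on the disjunction (y = 1 OR x = 3):
  • If y = 1: with y = 1, every remaining term of the linear equation is divisible by 3, so the left side is ≡ 0 (mod 3); but the right side -8 ≡ 1 (mod 3). No integers can satisfy it.
  • If x = 3: with x = 3, every remaining term of the linear equation is divisible by 2, so the left side is ≡ 0 (mod 2); but the right side -1 ≡ 1 (mod 2). No integers can satisfy it.
Both branches are infeasible, so the system has no integer solution.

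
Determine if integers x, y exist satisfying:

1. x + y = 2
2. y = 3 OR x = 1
Yes

Take x = 1, y = 1. Substituting into each constraint:
  (1) 1 + 1 = 2 ✓
  (2) x = 1, target 1 ✓ (second branch holds)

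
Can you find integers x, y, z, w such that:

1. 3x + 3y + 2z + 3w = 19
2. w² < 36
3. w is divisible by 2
Yes

Take x = 5, y = 0, z = 2, w = 0. Substituting into each constraint:
  (1) 3(5) + 3(0) + 2(2) + 3(0) = 19 ✓
  (2) w² = (0)² = 0, and 0 < 36 ✓
  (3) 0 = 2 × 0, remainder 0 ✓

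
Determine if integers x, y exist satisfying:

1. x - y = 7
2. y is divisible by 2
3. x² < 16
Yes

Take x = 3, y = -4. Substituting into each constraint:
  (1) 3 + 4 = 7 ✓
  (2) -4 = 2 × -2, remainder 0 ✓
  (3) x² = (3)² = 9, and 9 < 16 ✓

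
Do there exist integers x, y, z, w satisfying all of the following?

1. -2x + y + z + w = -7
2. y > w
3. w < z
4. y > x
Yes

Take x = 9, y = 10, z = 1, w = 0. Substituting into each constraint:
  (1) -2(9) + 10 + 1 + 0 = -7 ✓
  (2) 10 > 0 ✓
  (3) 0 < 1 ✓
  (4) 10 > 9 ✓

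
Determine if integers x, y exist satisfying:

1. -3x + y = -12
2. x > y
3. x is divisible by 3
Yes

Take x = 0, y = -12. Substituting into each constraint:
  (1) -3(0) + (-12) = -12 ✓
  (2) 0 > -12 ✓
  (3) 0 = 3 × 0, remainder 0 ✓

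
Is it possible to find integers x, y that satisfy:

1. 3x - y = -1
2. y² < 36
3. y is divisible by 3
No

A contradictory subset is {3x - y = -1, y is divisible by 3}. No integer assignment can satisfy these jointly:

  - 3x - y = -1: is a linear equation tying the variables together
  - y is divisible by 3: restricts y to multiples of 3

Modular obstruction: writing y = 3y', every remaining term of the linear equation is divisible by 3, so the left side is ≡ 0 (mod 3); but the right side -1 ≡ 2 (mod 3). No integers can satisfy it.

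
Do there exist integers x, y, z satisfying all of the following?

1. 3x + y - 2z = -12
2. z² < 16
Yes

Take x = 0, y = -12, z = 0. Substituting into each constraint:
  (1) 3(0) + (-12) - 2(0) = -12 ✓
  (2) z² = (0)² = 0, and 0 < 16 ✓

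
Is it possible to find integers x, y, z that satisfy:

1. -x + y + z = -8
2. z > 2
Yes

Take x = 0, y = -11, z = 3. Substituting into each constraint:
  (1) 0 + (-11) + 3 = -8 ✓
  (2) 3 > 2 ✓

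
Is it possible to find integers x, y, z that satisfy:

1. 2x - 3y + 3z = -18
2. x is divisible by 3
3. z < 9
Yes

Take x = 0, y = 6, z = 0. Substituting into each constraint:
  (1) 2(0) - 3(6) + 3(0) = -18 ✓
  (2) 0 = 3 × 0, remainder 0 ✓
  (3) 0 < 9 ✓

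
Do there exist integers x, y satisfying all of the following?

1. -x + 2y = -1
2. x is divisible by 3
Yes

Take x = 3, y = 1. Substituting into each constraint:
  (1) (-3) + 2(1) = -1 ✓
  (2) 3 = 3 × 1, remainder 0 ✓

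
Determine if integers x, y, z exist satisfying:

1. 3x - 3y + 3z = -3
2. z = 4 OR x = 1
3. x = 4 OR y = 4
Yes

Take x = 1, y = 4, z = 2. Substituting into each constraint:
  (1) 3(1) - 3(4) + 3(2) = -3 ✓
  (2) x = 1, target 1 ✓ (second branch holds)
  (3) y = 4, target 4 ✓ (second branch holds)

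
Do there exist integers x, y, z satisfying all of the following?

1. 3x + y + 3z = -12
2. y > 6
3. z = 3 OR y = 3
Yes

Take x = -10, y = 9, z = 3. Substituting into each constraint:
  (1) 3(-10) + 9 + 3(3) = -12 ✓
  (2) 9 > 6 ✓
  (3) z = 3, target 3 ✓ (first branch holds)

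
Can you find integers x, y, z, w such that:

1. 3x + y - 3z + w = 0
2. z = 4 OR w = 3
Yes

Take x = 0, y = 10, z = 4, w = 2. Substituting into each constraint:
  (1) 3(0) + 10 - 3(4) + 2 = 0 ✓
  (2) z = 4, target 4 ✓ (first branch holds)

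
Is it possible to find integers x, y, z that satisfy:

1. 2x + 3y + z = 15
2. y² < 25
Yes

Take x = 0, y = 0, z = 15. Substituting into each constraint:
  (1) 2(0) + 3(0) + 15 = 15 ✓
  (2) y² = (0)² = 0, and 0 < 25 ✓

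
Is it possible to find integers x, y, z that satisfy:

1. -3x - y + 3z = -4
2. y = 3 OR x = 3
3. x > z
Yes

Take x = 3, y = 1, z = 2. Substituting into each constraint:
  (1) -3(3) + (-1) + 3(2) = -4 ✓
  (2) x = 3, target 3 ✓ (second branch holds)
  (3) 3 > 2 ✓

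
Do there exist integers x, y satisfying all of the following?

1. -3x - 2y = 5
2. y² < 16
Yes

Take x = -1, y = -1. Substituting into each constraint:
  (1) -3(-1) - 2(-1) = 5 ✓
  (2) y² = (-1)² = 1, and 1 < 16 ✓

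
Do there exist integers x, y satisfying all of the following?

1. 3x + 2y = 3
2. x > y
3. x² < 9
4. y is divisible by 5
Yes

Take x = 1, y = 0. Substituting into each constraint:
  (1) 3(1) + 2(0) = 3 ✓
  (2) 1 > 0 ✓
  (3) x² = (1)² = 1, and 1 < 9 ✓
  (4) 0 = 5 × 0, remainder 0 ✓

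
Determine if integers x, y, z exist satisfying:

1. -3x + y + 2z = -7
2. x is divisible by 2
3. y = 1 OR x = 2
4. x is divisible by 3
Yes

Take x = 0, y = 1, z = -4. Substituting into each constraint:
  (1) -3(0) + 1 + 2(-4) = -7 ✓
  (2) 0 = 2 × 0, remainder 0 ✓
  (3) y = 1, target 1 ✓ (first branch holds)
  (4) 0 = 3 × 0, remainder 0 ✓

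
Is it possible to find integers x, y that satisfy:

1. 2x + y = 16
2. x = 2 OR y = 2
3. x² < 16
Yes

Take x = 2, y = 12. Substituting into each constraint:
  (1) 2(2) + 12 = 16 ✓
  (2) x = 2, target 2 ✓ (first branch holds)
  (3) x² = (2)² = 4, and 4 < 16 ✓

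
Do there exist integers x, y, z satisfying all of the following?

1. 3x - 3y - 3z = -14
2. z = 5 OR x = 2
No

Even the single constraint (3x - 3y - 3z = -14) is infeasible over the integers.

  - 3x - 3y - 3z = -14: every term on the left is divisible by 3, so the LHS ≡ 0 (mod 3), but the RHS -14 is not — no integer solution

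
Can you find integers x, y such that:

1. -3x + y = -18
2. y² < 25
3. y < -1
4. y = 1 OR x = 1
No

The full constraint system is jointly infeasible over the integers. Each constraint and what it forces:

  - -3x + y = -18: is a linear equation tying the variables together
  - y² < 25: restricts y to |y| ≤ 4
  - y < -1: bounds one variable relative to a constant
  - y = 1 OR x = 1: forces a choice: either y = 1 or x = 1

Split on the disjunction (y = 1 OR x = 1):
  • If y = 1: this contradicts the bound y ≤ -2.
  • If x = 1: the equation forces y = -15, but y² < 25 requires |y| ≤ 4.
Both branches are infeasible, so the system has no integer solution.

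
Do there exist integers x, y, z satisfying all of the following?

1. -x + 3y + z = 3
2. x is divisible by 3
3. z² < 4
Yes

Take x = -24, y = -7, z = 0. Substituting into each constraint:
  (1) 24 + 3(-7) + 0 = 3 ✓
  (2) -24 = 3 × -8, remainder 0 ✓
  (3) z² = (0)² = 0, and 0 < 4 ✓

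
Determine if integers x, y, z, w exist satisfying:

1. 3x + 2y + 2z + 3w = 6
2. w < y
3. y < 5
Yes

Take x = 0, y = 1, z = 2, w = 0. Substituting into each constraint:
  (1) 3(0) + 2(1) + 2(2) + 3(0) = 6 ✓
  (2) 0 < 1 ✓
  (3) 1 < 5 ✓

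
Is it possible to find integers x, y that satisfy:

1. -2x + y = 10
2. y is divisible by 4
Yes

Take x = -5, y = 0. Substituting into each constraint:
  (1) -2(-5) + 0 = 10 ✓
  (2) 0 = 4 × 0, remainder 0 ✓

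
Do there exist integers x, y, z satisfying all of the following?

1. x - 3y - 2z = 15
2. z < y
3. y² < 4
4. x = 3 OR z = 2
Yes

Take x = 3, y = 0, z = -6. Substituting into each constraint:
  (1) 3 - 3(0) - 2(-6) = 15 ✓
  (2) -6 < 0 ✓
  (3) y² = (0)² = 0, and 0 < 4 ✓
  (4) x = 3, target 3 ✓ (first branch holds)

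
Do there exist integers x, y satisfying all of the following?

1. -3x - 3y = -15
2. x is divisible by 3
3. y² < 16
Yes

Take x = 3, y = 2. Substituting into each constraint:
  (1) -3(3) - 3(2) = -15 ✓
  (2) 3 = 3 × 1, remainder 0 ✓
  (3) y² = (2)² = 4, and 4 < 16 ✓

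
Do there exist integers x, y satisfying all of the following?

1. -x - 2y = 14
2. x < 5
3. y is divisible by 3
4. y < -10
No

A contradictory subset is {-x - 2y = 14, x < 5, y < -10}. No integer assignment can satisfy these jointly:

  - -x - 2y = 14: is a linear equation tying the variables together
  - x < 5: bounds one variable relative to a constant
  - y < -10: bounds one variable relative to a constant

Range argument: with x ∈ [−∞, 4], y ∈ [−∞, -11], the left side of the equation is at least 18, but the right side is 14 < 18. No integer solution exists.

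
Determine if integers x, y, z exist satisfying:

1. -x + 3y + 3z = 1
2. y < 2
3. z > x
Yes

Take x = -1, y = 0, z = 0. Substituting into each constraint:
  (1) 1 + 3(0) + 3(0) = 1 ✓
  (2) 0 < 2 ✓
  (3) 0 > -1 ✓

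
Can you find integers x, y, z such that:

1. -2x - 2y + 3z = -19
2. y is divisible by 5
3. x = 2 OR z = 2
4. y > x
Yes

Take x = 2, y = 15, z = 5. Substituting into each constraint:
  (1) -2(2) - 2(15) + 3(5) = -19 ✓
  (2) 15 = 5 × 3, remainder 0 ✓
  (3) x = 2, target 2 ✓ (first branch holds)
  (4) 15 > 2 ✓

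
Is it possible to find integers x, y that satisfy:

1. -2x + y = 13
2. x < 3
Yes

Take x = 0, y = 13. Substituting into each constraint:
  (1) -2(0) + 13 = 13 ✓
  (2) 0 < 3 ✓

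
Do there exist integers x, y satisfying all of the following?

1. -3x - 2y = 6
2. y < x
Yes

Take x = 0, y = -3. Substituting into each constraint:
  (1) -3(0) - 2(-3) = 6 ✓
  (2) -3 < 0 ✓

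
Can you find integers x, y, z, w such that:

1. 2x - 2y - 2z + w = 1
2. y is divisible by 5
Yes

Take x = 0, y = 0, z = 0, w = 1. Substituting into each constraint:
  (1) 2(0) - 2(0) - 2(0) + 1 = 1 ✓
  (2) 0 = 5 × 0, remainder 0 ✓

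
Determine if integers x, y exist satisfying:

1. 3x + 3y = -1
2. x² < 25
No

Even the single constraint (3x + 3y = -1) is infeasible over the integers.

  - 3x + 3y = -1: every term on the left is divisible by 3, so the LHS ≡ 0 (mod 3), but the RHS -1 is not — no integer solution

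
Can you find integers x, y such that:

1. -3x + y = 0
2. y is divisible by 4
Yes

Take x = 0, y = 0. Substituting into each constraint:
  (1) -3(0) + 0 = 0 ✓
  (2) 0 = 4 × 0, remainder 0 ✓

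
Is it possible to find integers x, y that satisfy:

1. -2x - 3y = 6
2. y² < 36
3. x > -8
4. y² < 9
Yes

Take x = 0, y = -2. Substituting into each constraint:
  (1) -2(0) - 3(-2) = 6 ✓
  (2) y² = (-2)² = 4, and 4 < 36 ✓
  (3) 0 > -8 ✓
  (4) y² = (-2)² = 4, and 4 < 9 ✓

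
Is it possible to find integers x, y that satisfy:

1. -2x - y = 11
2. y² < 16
Yes

Take x = -6, y = 1. Substituting into each constraint:
  (1) -2(-6) + (-1) = 11 ✓
  (2) y² = (1)² = 1, and 1 < 16 ✓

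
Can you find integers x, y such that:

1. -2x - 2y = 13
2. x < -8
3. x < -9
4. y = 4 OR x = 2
No

Even the single constraint (-2x - 2y = 13) is infeasible over the integers.

  - -2x - 2y = 13: every term on the left is divisible by 2, so the LHS ≡ 0 (mod 2), but the RHS 13 is not — no integer solution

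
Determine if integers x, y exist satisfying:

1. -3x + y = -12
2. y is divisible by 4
Yes

Take x = 4, y = 0. Substituting into each constraint:
  (1) -3(4) + 0 = -12 ✓
  (2) 0 = 4 × 0, remainder 0 ✓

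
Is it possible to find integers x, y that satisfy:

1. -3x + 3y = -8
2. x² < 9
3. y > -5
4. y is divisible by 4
No

Even the single constraint (-3x + 3y = -8) is infeasible over the integers.

  - -3x + 3y = -8: every term on the left is divisible by 3, so the LHS ≡ 0 (mod 3), but the RHS -8 is not — no integer solution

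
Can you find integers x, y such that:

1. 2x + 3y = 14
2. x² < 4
Yes

Take x = 1, y = 4. Substituting into each constraint:
  (1) 2(1) + 3(4) = 14 ✓
  (2) x² = (1)² = 1, and 1 < 4 ✓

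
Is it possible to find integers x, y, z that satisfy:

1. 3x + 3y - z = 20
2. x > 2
Yes

Take x = 7, y = 0, z = 1. Substituting into each constraint:
  (1) 3(7) + 3(0) + (-1) = 20 ✓
  (2) 7 > 2 ✓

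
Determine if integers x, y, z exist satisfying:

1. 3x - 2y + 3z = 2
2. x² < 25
Yes

Take x = 0, y = -1, z = 0. Substituting into each constraint:
  (1) 3(0) - 2(-1) + 3(0) = 2 ✓
  (2) x² = (0)² = 0, and 0 < 25 ✓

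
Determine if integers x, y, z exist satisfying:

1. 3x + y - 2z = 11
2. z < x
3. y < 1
Yes

Take x = 9, y = 0, z = 8. Substituting into each constraint:
  (1) 3(9) + 0 - 2(8) = 11 ✓
  (2) 8 < 9 ✓
  (3) 0 < 1 ✓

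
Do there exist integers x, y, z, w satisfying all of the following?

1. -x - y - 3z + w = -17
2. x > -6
Yes

Take x = 0, y = 0, z = 0, w = -17. Substituting into each constraint:
  (1) 0 + 0 - 3(0) + (-17) = -17 ✓
  (2) 0 > -6 ✓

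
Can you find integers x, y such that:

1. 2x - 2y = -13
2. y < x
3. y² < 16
No

Even the single constraint (2x - 2y = -13) is infeasible over the integers.

  - 2x - 2y = -13: every term on the left is divisible by 2, so the LHS ≡ 0 (mod 2), but the RHS -13 is not — no integer solution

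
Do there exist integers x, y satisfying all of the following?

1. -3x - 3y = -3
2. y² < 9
Yes

Take x = 0, y = 1. Substituting into each constraint:
  (1) -3(0) - 3(1) = -3 ✓
  (2) y² = (1)² = 1, and 1 < 9 ✓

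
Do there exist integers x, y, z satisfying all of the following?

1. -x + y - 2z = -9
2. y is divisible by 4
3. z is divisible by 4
Yes

Take x = 9, y = 0, z = 0. Substituting into each constraint:
  (1) (-9) + 0 - 2(0) = -9 ✓
  (2) 0 = 4 × 0, remainder 0 ✓
  (3) 0 = 4 × 0, remainder 0 ✓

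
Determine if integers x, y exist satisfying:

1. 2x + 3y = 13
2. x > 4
Yes

Take x = 5, y = 1. Substituting into each constraint:
  (1) 2(5) + 3(1) = 13 ✓
  (2) 5 > 4 ✓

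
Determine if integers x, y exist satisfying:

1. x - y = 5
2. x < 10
Yes

Take x = 0, y = -5. Substituting into each constraint:
  (1) 0 + 5 = 5 ✓
  (2) 0 < 10 ✓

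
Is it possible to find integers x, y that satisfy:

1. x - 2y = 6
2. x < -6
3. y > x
Yes

Take x = -8, y = -7. Substituting into each constraint:
  (1) (-8) - 2(-7) = 6 ✓
  (2) -8 < -6 ✓
  (3) -7 > -8 ✓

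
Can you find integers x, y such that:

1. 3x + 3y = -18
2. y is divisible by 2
Yes

Take x = -6, y = 0. Substituting into each constraint:
  (1) 3(-6) + 3(0) = -18 ✓
  (2) 0 = 2 × 0, remainder 0 ✓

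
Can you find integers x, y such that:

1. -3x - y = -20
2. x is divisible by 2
Yes

Take x = 0, y = 20. Substituting into each constraint:
  (1) -3(0) + (-20) = -20 ✓
  (2) 0 = 2 × 0, remainder 0 ✓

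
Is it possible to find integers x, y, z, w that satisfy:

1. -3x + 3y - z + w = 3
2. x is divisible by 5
Yes

Take x = 0, y = 0, z = 0, w = 3. Substituting into each constraint:
  (1) -3(0) + 3(0) + 0 + 3 = 3 ✓
  (2) 0 = 5 × 0, remainder 0 ✓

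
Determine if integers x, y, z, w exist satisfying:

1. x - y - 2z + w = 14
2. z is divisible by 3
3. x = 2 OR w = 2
Yes

Take x = 1, y = -11, z = 0, w = 2. Substituting into each constraint:
  (1) 1 + 11 - 2(0) + 2 = 14 ✓
  (2) 0 = 3 × 0, remainder 0 ✓
  (3) w = 2, target 2 ✓ (second branch holds)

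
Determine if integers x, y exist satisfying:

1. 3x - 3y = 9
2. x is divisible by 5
Yes

Take x = 0, y = -3. Substituting into each constraint:
  (1) 3(0) - 3(-3) = 9 ✓
  (2) 0 = 5 × 0, remainder 0 ✓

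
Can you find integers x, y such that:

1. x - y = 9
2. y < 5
Yes

Take x = 9, y = 0. Substituting into each constraint:
  (1) 9 + 0 = 9 ✓
  (2) 0 < 5 ✓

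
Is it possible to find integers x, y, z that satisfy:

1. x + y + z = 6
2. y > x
Yes

Take x = 0, y = 1, z = 5. Substituting into each constraint:
  (1) 0 + 1 + 5 = 6 ✓
  (2) 1 > 0 ✓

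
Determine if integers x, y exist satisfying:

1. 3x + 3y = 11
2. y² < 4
No

Even the single constraint (3x + 3y = 11) is infeasible over the integers.

  - 3x + 3y = 11: every term on the left is divisible by 3, so the LHS ≡ 0 (mod 3), but the RHS 11 is not — no integer solution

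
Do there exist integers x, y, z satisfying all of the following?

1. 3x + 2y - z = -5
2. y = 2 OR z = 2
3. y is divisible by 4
Yes

Take x = -1, y = 0, z = 2. Substituting into each constraint:
  (1) 3(-1) + 2(0) + (-2) = -5 ✓
  (2) z = 2, target 2 ✓ (second branch holds)
  (3) 0 = 4 × 0, remainder 0 ✓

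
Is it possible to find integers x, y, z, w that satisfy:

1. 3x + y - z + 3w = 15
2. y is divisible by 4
Yes

Take x = 0, y = 0, z = 0, w = 5. Substituting into each constraint:
  (1) 3(0) + 0 + 0 + 3(5) = 15 ✓
  (2) 0 = 4 × 0, remainder 0 ✓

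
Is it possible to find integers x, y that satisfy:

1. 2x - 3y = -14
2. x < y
Yes

Take x = 11, y = 12. Substituting into each constraint:
  (1) 2(11) - 3(12) = -14 ✓
  (2) 11 < 12 ✓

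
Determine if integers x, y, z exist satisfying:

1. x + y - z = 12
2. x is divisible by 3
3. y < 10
Yes

Take x = 0, y = 9, z = -3. Substituting into each constraint:
  (1) 0 + 9 + 3 = 12 ✓
  (2) 0 = 3 × 0, remainder 0 ✓
  (3) 9 < 10 ✓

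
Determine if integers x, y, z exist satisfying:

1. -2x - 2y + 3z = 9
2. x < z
Yes

Take x = 0, y = -3, z = 1. Substituting into each constraint:
  (1) -2(0) - 2(-3) + 3(1) = 9 ✓
  (2) 0 < 1 ✓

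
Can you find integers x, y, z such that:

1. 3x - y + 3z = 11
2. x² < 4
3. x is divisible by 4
Yes

Take x = 0, y = 1, z = 4. Substituting into each constraint:
  (1) 3(0) + (-1) + 3(4) = 11 ✓
  (2) x² = (0)² = 0, and 0 < 4 ✓
  (3) 0 = 4 × 0, remainder 0 ✓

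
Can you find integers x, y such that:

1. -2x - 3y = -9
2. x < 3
Yes

Take x = 0, y = 3. Substituting into each constraint:
  (1) -2(0) - 3(3) = -9 ✓
  (2) 0 < 3 ✓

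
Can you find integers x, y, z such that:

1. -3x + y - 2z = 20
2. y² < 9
Yes

Take x = 0, y = 0, z = -10. Substituting into each constraint:
  (1) -3(0) + 0 - 2(-10) = 20 ✓
  (2) y² = (0)² = 0, and 0 < 9 ✓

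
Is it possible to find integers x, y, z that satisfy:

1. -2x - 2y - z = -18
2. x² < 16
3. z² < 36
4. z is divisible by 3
Yes

Take x = 2, y = 7, z = 0. Substituting into each constraint:
  (1) -2(2) - 2(7) + 0 = -18 ✓
  (2) x² = (2)² = 4, and 4 < 16 ✓
  (3) z² = (0)² = 0, and 0 < 36 ✓
  (4) 0 = 3 × 0, remainder 0 ✓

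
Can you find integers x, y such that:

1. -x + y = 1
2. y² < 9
Yes

Take x = 0, y = 1. Substituting into each constraint:
  (1) 0 + 1 = 1 ✓
  (2) y² = (1)² = 1, and 1 < 9 ✓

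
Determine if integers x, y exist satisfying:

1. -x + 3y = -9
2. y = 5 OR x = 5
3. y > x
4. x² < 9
No

A contradictory subset is {-x + 3y = -9, y = 5 OR x = 5, y > x}. No integer assignment can satisfy these jointly:

  - -x + 3y = -9: is a linear equation tying the variables together
  - y = 5 OR x = 5: forces a choice: either y = 5 or x = 5
  - y > x: bounds one variable relative to another variable

Split on the disjunction (y = 5 OR x = 5):
  • If y = 5: the equation forces x = 24, giving (y, x) = (5, 24), which violates y > x.
  • If x = 5: with x = 5, every remaining term of the linear equation is divisible by 3, so the left side is ≡ 0 (mod 3); but the right side -4 ≡ 2 (mod 3). No integers can satisfy it.
Both branches are infeasible, so the system has no integer solution.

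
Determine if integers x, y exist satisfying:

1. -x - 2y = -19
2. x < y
Yes

Take x = 5, y = 7. Substituting into each constraint:
  (1) (-5) - 2(7) = -19 ✓
  (2) 5 < 7 ✓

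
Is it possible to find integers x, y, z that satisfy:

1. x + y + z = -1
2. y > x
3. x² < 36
Yes

Take x = -1, y = 0, z = 0. Substituting into each constraint:
  (1) (-1) + 0 + 0 = -1 ✓
  (2) 0 > -1 ✓
  (3) x² = (-1)² = 1, and 1 < 36 ✓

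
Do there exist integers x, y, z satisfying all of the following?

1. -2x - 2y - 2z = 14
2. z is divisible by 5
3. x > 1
Yes

Take x = 2, y = -9, z = 0. Substituting into each constraint:
  (1) -2(2) - 2(-9) - 2(0) = 14 ✓
  (2) 0 = 5 × 0, remainder 0 ✓
  (3) 2 > 1 ✓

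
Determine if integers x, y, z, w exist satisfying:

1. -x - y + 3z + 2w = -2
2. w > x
Yes

Take x = 0, y = 4, z = 0, w = 1. Substituting into each constraint:
  (1) 0 + (-4) + 3(0) + 2(1) = -2 ✓
  (2) 1 > 0 ✓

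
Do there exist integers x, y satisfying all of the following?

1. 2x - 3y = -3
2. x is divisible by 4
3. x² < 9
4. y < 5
Yes

Take x = 0, y = 1. Substituting into each constraint:
  (1) 2(0) - 3(1) = -3 ✓
  (2) 0 = 4 × 0, remainder 0 ✓
  (3) x² = (0)² = 0, and 0 < 9 ✓
  (4) 1 < 5 ✓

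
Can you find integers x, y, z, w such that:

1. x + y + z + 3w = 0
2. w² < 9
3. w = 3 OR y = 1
Yes

Take x = -1, y = 1, z = 0, w = 0. Substituting into each constraint:
  (1) (-1) + 1 + 0 + 3(0) = 0 ✓
  (2) w² = (0)² = 0, and 0 < 9 ✓
  (3) y = 1, target 1 ✓ (second branch holds)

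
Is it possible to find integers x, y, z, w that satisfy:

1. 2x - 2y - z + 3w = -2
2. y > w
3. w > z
Yes

Take x = -1, y = 1, z = -2, w = 0. Substituting into each constraint:
  (1) 2(-1) - 2(1) + 2 + 3(0) = -2 ✓
  (2) 1 > 0 ✓
  (3) 0 > -2 ✓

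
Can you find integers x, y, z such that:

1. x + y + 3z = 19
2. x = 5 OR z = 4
Yes

Take x = 5, y = 14, z = 0. Substituting into each constraint:
  (1) 5 + 14 + 3(0) = 19 ✓
  (2) x = 5, target 5 ✓ (first branch holds)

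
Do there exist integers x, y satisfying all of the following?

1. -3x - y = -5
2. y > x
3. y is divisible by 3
No

A contradictory subset is {-3x - y = -5, y is divisible by 3}. No integer assignment can satisfy these jointly:

  - -3x - y = -5: is a linear equation tying the variables together
  - y is divisible by 3: restricts y to multiples of 3

Modular obstruction: writing y = 3y', every remaining term of the linear equation is divisible by 3, so the left side is ≡ 0 (mod 3); but the right side -5 ≡ 1 (mod 3). No integers can satisfy it.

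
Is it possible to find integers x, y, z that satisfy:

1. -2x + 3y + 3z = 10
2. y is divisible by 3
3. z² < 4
Yes

Take x = 1, y = 3, z = 1. Substituting into each constraint:
  (1) -2(1) + 3(3) + 3(1) = 10 ✓
  (2) 3 = 3 × 1, remainder 0 ✓
  (3) z² = (1)² = 1, and 1 < 4 ✓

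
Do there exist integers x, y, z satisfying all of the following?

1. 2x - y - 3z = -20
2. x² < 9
Yes

Take x = 0, y = 20, z = 0. Substituting into each constraint:
  (1) 2(0) + (-20) - 3(0) = -20 ✓
  (2) x² = (0)² = 0, and 0 < 9 ✓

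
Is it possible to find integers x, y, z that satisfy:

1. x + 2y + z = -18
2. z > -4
Yes

Take x = -18, y = 0, z = 0. Substituting into each constraint:
  (1) (-18) + 2(0) + 0 = -18 ✓
  (2) 0 > -4 ✓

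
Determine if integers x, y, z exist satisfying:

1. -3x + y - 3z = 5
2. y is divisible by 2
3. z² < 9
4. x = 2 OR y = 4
Yes

Take x = 2, y = 8, z = -1. Substituting into each constraint:
  (1) -3(2) + 8 - 3(-1) = 5 ✓
  (2) 8 = 2 × 4, remainder 0 ✓
  (3) z² = (-1)² = 1, and 1 < 9 ✓
  (4) x = 2, target 2 ✓ (first branch holds)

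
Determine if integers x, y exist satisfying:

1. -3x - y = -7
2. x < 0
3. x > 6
No

A contradictory subset is {x < 0, x > 6}. No integer assignment can satisfy these jointly:

  - x < 0: bounds one variable relative to a constant
  - x > 6: bounds one variable relative to a constant

Direct contradiction: the bounds on x require x ≥ 7 and x ≤ -1 simultaneously, which is empty.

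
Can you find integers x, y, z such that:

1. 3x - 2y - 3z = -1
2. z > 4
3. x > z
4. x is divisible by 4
Yes

Take x = 8, y = 2, z = 7. Substituting into each constraint:
  (1) 3(8) - 2(2) - 3(7) = -1 ✓
  (2) 7 > 4 ✓
  (3) 8 > 7 ✓
  (4) 8 = 4 × 2, remainder 0 ✓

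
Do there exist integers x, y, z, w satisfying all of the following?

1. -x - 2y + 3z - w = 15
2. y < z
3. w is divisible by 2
Yes

Take x = -13, y = -1, z = 0, w = 0. Substituting into each constraint:
  (1) 13 - 2(-1) + 3(0) + 0 = 15 ✓
  (2) -1 < 0 ✓
  (3) 0 = 2 × 0, remainder 0 ✓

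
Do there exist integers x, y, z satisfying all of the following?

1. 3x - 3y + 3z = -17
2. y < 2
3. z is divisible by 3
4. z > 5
No

Even the single constraint (3x - 3y + 3z = -17) is infeasible over the integers.

  - 3x - 3y + 3z = -17: every term on the left is divisible by 3, so the LHS ≡ 0 (mod 3), but the RHS -17 is not — no integer solution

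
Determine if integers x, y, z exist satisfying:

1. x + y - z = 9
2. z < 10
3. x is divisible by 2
Yes

Take x = 0, y = 9, z = 0. Substituting into each constraint:
  (1) 0 + 9 + 0 = 9 ✓
  (2) 0 < 10 ✓
  (3) 0 = 2 × 0, remainder 0 ✓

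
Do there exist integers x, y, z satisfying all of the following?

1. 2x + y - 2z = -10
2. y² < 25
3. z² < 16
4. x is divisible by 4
Yes

Take x = -4, y = 2, z = 2. Substituting into each constraint:
  (1) 2(-4) + 2 - 2(2) = -10 ✓
  (2) y² = (2)² = 4, and 4 < 25 ✓
  (3) z² = (2)² = 4, and 4 < 16 ✓
  (4) -4 = 4 × -1, remainder 0 ✓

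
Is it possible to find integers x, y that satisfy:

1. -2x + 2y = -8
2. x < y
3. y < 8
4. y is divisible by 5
No

A contradictory subset is {-2x + 2y = -8, x < y}. No integer assignment can satisfy these jointly:

  - -2x + 2y = -8: is a linear equation tying the variables together
  - x < y: bounds one variable relative to another variable

From the equation, x − y = 4, i.e. y − x = -4; but y > x requires y − x ≥ 1. Contradiction.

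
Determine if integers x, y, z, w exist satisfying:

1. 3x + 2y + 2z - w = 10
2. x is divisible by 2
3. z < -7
Yes

Take x = 0, y = 13, z = -8, w = 0. Substituting into each constraint:
  (1) 3(0) + 2(13) + 2(-8) + 0 = 10 ✓
  (2) 0 = 2 × 0, remainder 0 ✓
  (3) -8 < -7 ✓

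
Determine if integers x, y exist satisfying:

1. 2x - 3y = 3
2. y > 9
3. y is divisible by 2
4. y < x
No

A contradictory subset is {2x - 3y = 3, y is divisible by 2}. No integer assignment can satisfy these jointly:

  - 2x - 3y = 3: is a linear equation tying the variables together
  - y is divisible by 2: restricts y to multiples of 2

Modular obstruction: writing y = 2y', every remaining term of the linear equation is divisible by 2, so the left side is ≡ 0 (mod 2); but the right side 3 ≡ 1 (mod 2). No integers can satisfy it.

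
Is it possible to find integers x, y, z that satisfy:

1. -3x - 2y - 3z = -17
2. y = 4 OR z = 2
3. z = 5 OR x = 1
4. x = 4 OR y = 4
Yes

Take x = 1, y = 4, z = 2. Substituting into each constraint:
  (1) -3(1) - 2(4) - 3(2) = -17 ✓
  (2) y = 4, target 4 ✓ (first branch holds)
  (3) x = 1, target 1 ✓ (second branch holds)
  (4) y = 4, target 4 ✓ (second branch holds)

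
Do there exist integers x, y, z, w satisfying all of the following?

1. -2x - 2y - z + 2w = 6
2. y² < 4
Yes

Take x = -3, y = 0, z = 0, w = 0. Substituting into each constraint:
  (1) -2(-3) - 2(0) + 0 + 2(0) = 6 ✓
  (2) y² = (0)² = 0, and 0 < 4 ✓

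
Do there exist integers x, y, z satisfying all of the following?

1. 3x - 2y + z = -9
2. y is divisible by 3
Yes

Take x = 0, y = 0, z = -9. Substituting into each constraint:
  (1) 3(0) - 2(0) + (-9) = -9 ✓
  (2) 0 = 3 × 0, remainder 0 ✓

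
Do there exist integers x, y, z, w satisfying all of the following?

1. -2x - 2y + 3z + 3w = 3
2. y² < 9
Yes

Take x = 0, y = 0, z = 0, w = 1. Substituting into each constraint:
  (1) -2(0) - 2(0) + 3(0) + 3(1) = 3 ✓
  (2) y² = (0)² = 0, and 0 < 9 ✓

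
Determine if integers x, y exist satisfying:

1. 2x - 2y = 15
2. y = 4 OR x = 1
No

Even the single constraint (2x - 2y = 15) is infeasible over the integers.

  - 2x - 2y = 15: every term on the left is divisible by 2, so the LHS ≡ 0 (mod 2), but the RHS 15 is not — no integer solution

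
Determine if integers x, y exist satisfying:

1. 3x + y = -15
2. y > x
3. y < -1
Yes

Take x = -4, y = -3. Substituting into each constraint:
  (1) 3(-4) + (-3) = -15 ✓
  (2) -3 > -4 ✓
  (3) -3 < -1 ✓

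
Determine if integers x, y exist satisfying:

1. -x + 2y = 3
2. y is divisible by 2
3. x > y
Yes

Take x = 5, y = 4. Substituting into each constraint:
  (1) (-5) + 2(4) = 3 ✓
  (2) 4 = 2 × 2, remainder 0 ✓
  (3) 5 > 4 ✓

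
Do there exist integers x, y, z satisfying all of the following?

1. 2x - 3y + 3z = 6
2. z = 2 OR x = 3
Yes

Take x = 0, y = 0, z = 2. Substituting into each constraint:
  (1) 2(0) - 3(0) + 3(2) = 6 ✓
  (2) z = 2, target 2 ✓ (first branch holds)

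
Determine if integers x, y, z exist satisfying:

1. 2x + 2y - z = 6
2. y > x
Yes

Take x = -1, y = 0, z = -8. Substituting into each constraint:
  (1) 2(-1) + 2(0) + 8 = 6 ✓
  (2) 0 > -1 ✓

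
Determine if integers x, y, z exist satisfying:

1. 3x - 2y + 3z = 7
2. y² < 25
Yes

Take x = 0, y = 1, z = 3. Substituting into each constraint:
  (1) 3(0) - 2(1) + 3(3) = 7 ✓
  (2) y² = (1)² = 1, and 1 < 25 ✓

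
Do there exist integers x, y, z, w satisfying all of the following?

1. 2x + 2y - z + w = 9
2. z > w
Yes

Take x = 5, y = 0, z = 1, w = 0. Substituting into each constraint:
  (1) 2(5) + 2(0) + (-1) + 0 = 9 ✓
  (2) 1 > 0 ✓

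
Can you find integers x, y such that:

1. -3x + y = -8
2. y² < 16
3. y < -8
No

A contradictory subset is {y² < 16, y < -8}. No integer assignment can satisfy these jointly:

  - y² < 16: restricts y to |y| ≤ 3
  - y < -8: bounds one variable relative to a constant

Direct contradiction: the bounds on y require y ≥ -3 and y ≤ -9 simultaneously, which is empty.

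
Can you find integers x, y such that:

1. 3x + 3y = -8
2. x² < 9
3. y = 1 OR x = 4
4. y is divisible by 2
No

Even the single constraint (3x + 3y = -8) is infeasible over the integers.

  - 3x + 3y = -8: every term on the left is divisible by 3, so the LHS ≡ 0 (mod 3), but the RHS -8 is not — no integer solution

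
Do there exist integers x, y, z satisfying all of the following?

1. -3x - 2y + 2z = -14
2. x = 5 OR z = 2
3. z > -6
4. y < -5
Yes

Take x = 10, y = -6, z = 2. Substituting into each constraint:
  (1) -3(10) - 2(-6) + 2(2) = -14 ✓
  (2) z = 2, target 2 ✓ (second branch holds)
  (3) 2 > -6 ✓
  (4) -6 < -5 ✓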